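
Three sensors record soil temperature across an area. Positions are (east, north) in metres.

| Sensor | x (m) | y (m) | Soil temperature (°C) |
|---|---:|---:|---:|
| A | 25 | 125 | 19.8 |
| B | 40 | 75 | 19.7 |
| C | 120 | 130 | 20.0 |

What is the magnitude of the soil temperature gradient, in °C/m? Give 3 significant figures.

0.00325 °C/m

With T = a·x + b·y + c and A as origin, the differences give:
  15·a + (-50)·b = -0.1
  95·a + 5·b = +0.2
Eliminate b (×5 and ×(-50), subtract): 4825·a = 9.50 → a = ∂T/∂x = +0.001969
Back-substitute: b = ∂T/∂y = +0.002591.
|∇f| = √(0.001969² + 0.002591²) = 0.003254 °C/m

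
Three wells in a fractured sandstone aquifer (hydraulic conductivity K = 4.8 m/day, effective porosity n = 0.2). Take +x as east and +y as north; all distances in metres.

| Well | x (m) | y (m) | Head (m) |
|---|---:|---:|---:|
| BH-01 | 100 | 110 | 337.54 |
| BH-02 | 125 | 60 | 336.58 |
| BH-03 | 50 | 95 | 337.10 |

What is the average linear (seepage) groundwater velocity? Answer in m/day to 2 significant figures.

0.50 m/day

With h = a·x + b·y + c and BH-01 as origin, the differences give:
  25·a + (-50)·b = -0.96
  (-50)·a + (-15)·b = -0.44
Eliminate b (×(-15) and ×(-50), subtract): -2875·a = -7.600 → a = ∂h/∂x = +0.002643
Back-substitute: b = ∂h/∂y = +0.02052.
|∇h| = √(0.002643² + 0.02052²) = 0.02069
Seepage velocity v = K·i/n = 4.8 × 0.02069 / 0.2 = 0.4966 m/day.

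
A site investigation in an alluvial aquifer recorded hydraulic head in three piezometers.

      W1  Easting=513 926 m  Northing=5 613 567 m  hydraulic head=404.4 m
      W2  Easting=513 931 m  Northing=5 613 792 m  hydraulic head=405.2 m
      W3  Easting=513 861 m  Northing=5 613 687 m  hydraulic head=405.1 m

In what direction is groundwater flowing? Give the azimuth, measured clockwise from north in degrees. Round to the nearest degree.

Taking W1 as reference: W2−W1 = (5, 225, +0.8); W3−W1 = (-65, 120, +0.7).
Determinant of the coordinate differences = 5·120 − (-65)·225 = 15225.
∂h/∂x = [(+0.8)·120 − (+0.7)·225] / 15225 = -0.004039
∂h/∂y = [5·(+0.7) − (-65)·(+0.8)] / 15225 = +0.003645
Flow direction (−∇h) has components (+0.004039 E, -0.003645 N).
Azimuth = atan2(E, N) = atan2(+0.004039, -0.003645) = 132.1° ≈ 132°.

132°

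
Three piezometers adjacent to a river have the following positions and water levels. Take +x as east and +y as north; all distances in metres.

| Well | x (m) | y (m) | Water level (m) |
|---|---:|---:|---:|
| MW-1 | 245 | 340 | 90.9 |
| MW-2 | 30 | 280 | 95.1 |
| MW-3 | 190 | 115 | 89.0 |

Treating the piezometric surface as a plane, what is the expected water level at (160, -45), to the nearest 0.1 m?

87.4 m

Three-point gradient (reference MW-1): Δ to MW-2 = (-215, -60, +4.2), Δ to MW-3 = (-55, -225, -1.9).
∂h/∂x = -0.02349, ∂h/∂y = +0.01419 (det = 45075).
h(160, -45) = 90.9 + (-0.02349)·(-85) + (+0.01419)·(-385) = 90.9 +1.997 -5.462 = 87.435 m.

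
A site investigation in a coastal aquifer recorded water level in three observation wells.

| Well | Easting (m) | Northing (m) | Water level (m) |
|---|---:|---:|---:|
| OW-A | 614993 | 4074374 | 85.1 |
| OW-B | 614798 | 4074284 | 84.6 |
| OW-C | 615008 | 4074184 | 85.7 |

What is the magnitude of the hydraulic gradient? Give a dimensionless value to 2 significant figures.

0.0048

With h = a·x + b·y + c and OW-A as origin, the differences give:
  (-195)·a + (-90)·b = -0.5
  15·a + (-190)·b = +0.6
Eliminate b (×(-190) and ×(-90), subtract): 38400·a = 149.00 → a = ∂h/∂x = +0.003880
Back-substitute: b = ∂h/∂y = -0.002852.
|∇h| = √(0.003880² + -0.002852²) = 0.004815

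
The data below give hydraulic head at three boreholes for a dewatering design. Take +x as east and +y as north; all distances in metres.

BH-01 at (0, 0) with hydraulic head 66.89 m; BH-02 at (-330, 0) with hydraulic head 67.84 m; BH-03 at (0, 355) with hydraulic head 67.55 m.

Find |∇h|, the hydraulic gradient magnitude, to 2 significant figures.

0.0034

∂h/∂x = (67.84 − 66.89) / (-330 − 0) = -0.002879
∂h/∂y = (67.55 − 66.89) / (355 − 0) = +0.001859
|∇h| = √(-0.002879² + 0.001859²) = 0.003427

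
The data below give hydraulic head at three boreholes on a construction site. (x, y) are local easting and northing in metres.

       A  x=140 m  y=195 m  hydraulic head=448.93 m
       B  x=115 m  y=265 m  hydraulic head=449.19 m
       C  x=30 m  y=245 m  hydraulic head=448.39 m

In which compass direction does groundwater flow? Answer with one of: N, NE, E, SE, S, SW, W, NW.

Differences from A: to B (Δx, Δy, Δh) = (-25, 70, +0.26); to C = (-110, 50, -0.54).
Determinant of the coordinate differences = (-25)·50 − (-110)·70 = 6450.
∂h/∂x = [(+0.26)·50 − (-0.54)·70] / 6450 = +0.007876
∂h/∂y = [(-25)·(-0.54) − (-110)·(+0.26)] / 6450 = +0.006527
Flow = −∇h = (-0.007876 east, -0.006527 north), which points southwest.

SW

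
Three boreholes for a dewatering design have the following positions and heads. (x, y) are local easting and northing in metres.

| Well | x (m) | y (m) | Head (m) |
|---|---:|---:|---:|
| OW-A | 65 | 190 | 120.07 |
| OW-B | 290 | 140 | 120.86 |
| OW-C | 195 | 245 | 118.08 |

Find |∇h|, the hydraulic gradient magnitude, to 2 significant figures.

0.029

Three-point gradient (reference OW-A): Δ to OW-B = (225, -50, +0.79), Δ to OW-C = (130, 55, -1.99).
∂h/∂x = -0.002970, ∂h/∂y = -0.02916 (det = 18875).
|∇h| = √(-0.002970² + -0.02916²) = 0.02931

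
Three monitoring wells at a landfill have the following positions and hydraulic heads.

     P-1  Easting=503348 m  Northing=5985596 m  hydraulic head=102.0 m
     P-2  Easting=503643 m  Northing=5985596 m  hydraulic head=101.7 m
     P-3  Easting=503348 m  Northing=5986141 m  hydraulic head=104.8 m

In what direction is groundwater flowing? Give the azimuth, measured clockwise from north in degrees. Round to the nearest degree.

169°

∂h/∂x = (101.7 − 102.0) / (503643 − 503348) = -0.001017
∂h/∂y = (104.8 − 102.0) / (5986141 − 5985596) = +0.005138
Flow direction (−∇h) has components (+0.001017 E, -0.005138 N).
Azimuth = atan2(E, N) = atan2(+0.001017, -0.005138) = 168.8° ≈ 169°.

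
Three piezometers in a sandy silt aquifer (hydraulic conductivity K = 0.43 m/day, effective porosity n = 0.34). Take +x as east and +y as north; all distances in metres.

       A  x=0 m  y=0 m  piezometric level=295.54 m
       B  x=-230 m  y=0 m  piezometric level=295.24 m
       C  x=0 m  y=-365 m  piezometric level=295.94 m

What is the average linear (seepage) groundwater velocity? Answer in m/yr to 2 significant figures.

0.79 m/yr

∂h/∂x = (295.24 − 295.54) / (-230 − 0) = +0.001304
∂h/∂y = (295.94 − 295.54) / (-365 − 0) = -0.001096
|∇h| = √(0.001304² + -0.001096²) = 0.001703
Seepage velocity v = K·i/n = 0.43 × 0.001703 / 0.34 = 0.002154 m/day = 0.7867 m/yr.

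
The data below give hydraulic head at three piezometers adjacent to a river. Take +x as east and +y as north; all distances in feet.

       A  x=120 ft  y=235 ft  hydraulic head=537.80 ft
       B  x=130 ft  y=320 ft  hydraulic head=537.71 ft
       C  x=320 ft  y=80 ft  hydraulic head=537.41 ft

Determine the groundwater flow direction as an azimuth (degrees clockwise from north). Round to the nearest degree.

Taking A as reference: B−A = (10, 85, -0.09); C−A = (200, -155, -0.39).
Determinant of the coordinate differences = 10·(-155) − 200·85 = -18550.
∂h/∂x = [(-0.09)·(-155) − (-0.39)·85] / -18550 = -0.002539
∂h/∂y = [10·(-0.39) − 200·(-0.09)] / -18550 = -0.0007601
Flow direction (−∇h) has components (+0.002539 E, +0.0007601 N).
Azimuth = atan2(E, N) = atan2(+0.002539, +0.0007601) = 73.3° ≈ 073°.

073°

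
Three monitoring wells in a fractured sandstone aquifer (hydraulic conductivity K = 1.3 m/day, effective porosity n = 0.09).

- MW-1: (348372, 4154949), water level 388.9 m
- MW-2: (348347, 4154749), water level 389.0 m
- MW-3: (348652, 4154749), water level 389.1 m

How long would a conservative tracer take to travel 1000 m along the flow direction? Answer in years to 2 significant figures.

300 years

With h = a·x + b·y + c and MW-1 as origin, the differences give:
  (-25)·a + (-200)·b = +0.1
  280·a + (-200)·b = +0.2
Eliminate b (×(-200) and ×(-200), subtract): 61000·a = 20.00 → a = ∂h/∂x = +0.0003279
Back-substitute: b = ∂h/∂y = -0.0005410.
|∇h| = √(0.0003279² + -0.0005410²) = 0.0006326
Seepage velocity v = K·i/n = 1.3 × 0.0006326 / 0.09 = 0.009138 m/day.
t = 1000 / 0.009138 = 1.094e+05 days = 300 years.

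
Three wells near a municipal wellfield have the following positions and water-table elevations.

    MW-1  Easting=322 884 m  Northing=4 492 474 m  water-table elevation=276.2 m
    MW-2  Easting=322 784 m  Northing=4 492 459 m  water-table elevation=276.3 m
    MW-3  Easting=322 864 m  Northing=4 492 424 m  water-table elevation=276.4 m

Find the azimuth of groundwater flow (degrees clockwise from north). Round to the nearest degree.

006°

Taking MW-1 as reference: MW-2−MW-1 = (-100, -15, +0.1); MW-3−MW-1 = (-20, -50, +0.2).
Determinant of the coordinate differences = (-100)·(-50) − (-20)·(-15) = 4700.
∂h/∂x = [(+0.1)·(-50) − (+0.2)·(-15)] / 4700 = -0.0004255
∂h/∂y = [(-100)·(+0.2) − (-20)·(+0.1)] / 4700 = -0.003830
Flow direction (−∇h) has components (+0.0004255 E, +0.003830 N).
Azimuth = atan2(E, N) = atan2(+0.0004255, +0.003830) = 6.3° ≈ 006°.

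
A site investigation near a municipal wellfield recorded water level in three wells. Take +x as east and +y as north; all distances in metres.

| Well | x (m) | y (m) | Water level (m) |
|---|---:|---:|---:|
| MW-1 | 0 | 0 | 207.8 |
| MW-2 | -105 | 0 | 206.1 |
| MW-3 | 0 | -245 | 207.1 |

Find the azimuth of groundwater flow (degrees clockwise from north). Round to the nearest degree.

260°

∂h/∂x = (206.1 − 207.8) / (-105 − 0) = +0.01619
∂h/∂y = (207.1 − 207.8) / (-245 − 0) = +0.002857
Flow direction (−∇h) has components (-0.01619 E, -0.002857 N).
Azimuth = atan2(E, N) = atan2(-0.01619, -0.002857) = 260.0° ≈ 260°.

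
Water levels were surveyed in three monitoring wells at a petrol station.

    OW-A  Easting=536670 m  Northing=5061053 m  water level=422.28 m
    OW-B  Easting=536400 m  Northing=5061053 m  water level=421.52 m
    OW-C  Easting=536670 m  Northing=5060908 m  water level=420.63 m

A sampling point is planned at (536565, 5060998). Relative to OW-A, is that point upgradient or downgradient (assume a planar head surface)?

∂h/∂x = (421.52 − 422.28) / (536400 − 536670) = +0.002815
∂h/∂y = (420.63 − 422.28) / (5060908 − 5061053) = +0.01138
Head at (536565, 5060998) = 422.28 + (+0.002815)·(-105) + (+0.01138)·(-55) = 421.36 m.
That is lower than the 422.28 m at OW-A, so the point is downgradient.

downgradient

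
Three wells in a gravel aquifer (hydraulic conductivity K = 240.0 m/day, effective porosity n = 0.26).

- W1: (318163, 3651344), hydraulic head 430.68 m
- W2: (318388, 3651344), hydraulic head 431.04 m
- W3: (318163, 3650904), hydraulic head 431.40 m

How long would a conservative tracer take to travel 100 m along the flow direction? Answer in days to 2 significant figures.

∂h/∂x = (431.04 − 430.68) / (318388 − 318163) = +0.001600
∂h/∂y = (431.40 − 430.68) / (3650904 − 3651344) = -0.001636
|∇h| = √(0.001600² + -0.001636²) = 0.002288
Seepage velocity v = K·i/n = 240.0 × 0.002288 / 0.26 = 2.112 m/day.
t = 100 / 2.112 = 47.35 days.

47 days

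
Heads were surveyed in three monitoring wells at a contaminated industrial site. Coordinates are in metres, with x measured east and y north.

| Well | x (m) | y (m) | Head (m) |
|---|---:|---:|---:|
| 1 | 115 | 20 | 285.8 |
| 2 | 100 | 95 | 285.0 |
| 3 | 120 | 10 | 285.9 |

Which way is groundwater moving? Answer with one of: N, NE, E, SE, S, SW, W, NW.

With h = a·x + b·y + c and 1 as origin, the differences give:
  (-15)·a + 75·b = -0.8
  5·a + (-10)·b = +0.1
Eliminate b (×(-10) and ×75, subtract): -225·a = 0.50 → a = ∂h/∂x = -0.002222
Back-substitute: b = ∂h/∂y = -0.01111.
Flow = −∇h = (+0.002222 east, +0.01111 north), which points north.

N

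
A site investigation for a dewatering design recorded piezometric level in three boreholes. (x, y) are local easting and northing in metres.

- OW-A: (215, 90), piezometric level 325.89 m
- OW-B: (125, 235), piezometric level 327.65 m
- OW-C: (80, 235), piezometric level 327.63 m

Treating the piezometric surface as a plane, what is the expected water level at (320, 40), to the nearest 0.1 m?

325.3 m

Differences from OW-A: to OW-B (Δx, Δy, Δh) = (-90, 145, +1.76); to OW-C = (-135, 145, +1.74).
Determinant of the coordinate differences = (-90)·145 − (-135)·145 = 6525.
∂h/∂x = [(+1.76)·145 − (+1.74)·145] / 6525 = +0.0004444
∂h/∂y = [(-90)·(+1.74) − (-135)·(+1.76)] / 6525 = +0.01241
h(320, 40) = 325.89 + (+0.0004444)·(105) + (+0.01241)·(-50) = 325.89 +0.047 -0.621 = 325.316 m.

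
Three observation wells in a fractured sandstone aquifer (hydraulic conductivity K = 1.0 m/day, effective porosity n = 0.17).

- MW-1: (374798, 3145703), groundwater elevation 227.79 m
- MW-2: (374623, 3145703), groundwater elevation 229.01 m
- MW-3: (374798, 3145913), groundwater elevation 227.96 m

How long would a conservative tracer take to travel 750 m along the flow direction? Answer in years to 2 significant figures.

50 years

∂h/∂x = (229.01 − 227.79) / (374623 − 374798) = -0.006971
∂h/∂y = (227.96 − 227.79) / (3145913 − 3145703) = +0.0008095
|∇h| = √(-0.006971² + 0.0008095²) = 0.007018
Seepage velocity v = K·i/n = 1.0 × 0.007018 / 0.17 = 0.04128 m/day.
t = 750 / 0.04128 = 1.817e+04 days = 49.7 years.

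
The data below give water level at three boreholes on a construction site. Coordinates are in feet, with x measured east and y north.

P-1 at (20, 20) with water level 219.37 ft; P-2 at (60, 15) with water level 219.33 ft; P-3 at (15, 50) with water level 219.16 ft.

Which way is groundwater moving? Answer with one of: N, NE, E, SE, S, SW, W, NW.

N

With h = a·x + b·y + c and P-1 as origin, the differences give:
  40·a + (-5)·b = -0.04
  (-5)·a + 30·b = -0.21
Eliminate b (×30 and ×(-5), subtract): 1175·a = -2.250 → a = ∂h/∂x = -0.001915
Back-substitute: b = ∂h/∂y = -0.007319.
Flow = −∇h = (+0.001915 east, +0.007319 north), which points north.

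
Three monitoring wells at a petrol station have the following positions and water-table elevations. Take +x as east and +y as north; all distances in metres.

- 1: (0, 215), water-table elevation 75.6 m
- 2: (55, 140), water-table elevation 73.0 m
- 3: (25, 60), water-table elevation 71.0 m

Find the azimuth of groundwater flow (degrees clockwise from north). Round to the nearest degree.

163°

Taking 1 as reference: 2−1 = (55, -75, -2.6); 3−1 = (25, -155, -4.6).
Solve a·Δx + b·Δy = Δh: det = 55·(-155) − 25·(-75) = -6650.
∂h/∂x = [(-2.6)·(-155) − (-4.6)·(-75)] / -6650 = -0.008722
∂h/∂y = [55·(-4.6) − 25·(-2.6)] / -6650 = +0.02827
Flow direction (−∇h) has components (+0.008722 E, -0.02827 N).
Azimuth = atan2(E, N) = atan2(+0.008722, -0.02827) = 162.9° ≈ 163°.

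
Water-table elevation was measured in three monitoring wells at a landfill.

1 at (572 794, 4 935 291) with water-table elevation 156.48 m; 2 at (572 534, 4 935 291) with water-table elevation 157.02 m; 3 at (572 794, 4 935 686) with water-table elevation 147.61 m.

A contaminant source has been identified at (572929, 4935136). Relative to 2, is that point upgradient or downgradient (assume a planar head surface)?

∂h/∂x = (157.02 − 156.48) / (572534 − 572794) = -0.002077
∂h/∂y = (147.61 − 156.48) / (4935686 − 4935291) = -0.02246
Head at (572929, 4935136) = 156.48 + (-0.002077)·(135) + (-0.02246)·(-155) = 159.68 m.
That is higher than the 157.02 m at 2, so the point is upgradient.

upgradient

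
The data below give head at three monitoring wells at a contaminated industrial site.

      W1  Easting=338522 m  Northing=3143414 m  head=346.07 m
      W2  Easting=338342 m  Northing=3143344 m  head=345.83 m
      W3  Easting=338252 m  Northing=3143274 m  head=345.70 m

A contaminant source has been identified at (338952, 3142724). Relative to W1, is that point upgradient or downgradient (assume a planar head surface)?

upgradient

Differences from W1: to W2 (Δx, Δy, Δh) = (-180, -70, -0.24); to W3 = (-270, -140, -0.37).
Solve a·Δx + b·Δy = Δh: det = (-180)·(-140) − (-270)·(-70) = 6300.
∂h/∂x = [(-0.24)·(-140) − (-0.37)·(-70)] / 6300 = +0.001222
∂h/∂y = [(-180)·(-0.37) − (-270)·(-0.24)] / 6300 = +0.0002857
Head at (338952, 3142724) = 346.07 + (+0.001222)·(430) + (+0.0002857)·(-690) = 346.40 m.
That is higher than the 346.07 m at W1, so the point is upgradient.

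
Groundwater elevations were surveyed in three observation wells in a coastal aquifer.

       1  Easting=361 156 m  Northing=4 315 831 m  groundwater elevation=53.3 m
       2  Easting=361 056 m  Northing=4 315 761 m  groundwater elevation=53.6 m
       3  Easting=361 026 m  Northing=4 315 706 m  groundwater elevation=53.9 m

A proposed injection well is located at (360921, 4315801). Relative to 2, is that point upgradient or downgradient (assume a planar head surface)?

downgradient

Differences from 1: to 2 (Δx, Δy, Δh) = (-100, -70, +0.3); to 3 = (-130, -125, +0.6).
Determinant of the coordinate differences = (-100)·(-125) − (-130)·(-70) = 3400.
∂h/∂x = [(+0.3)·(-125) − (+0.6)·(-70)] / 3400 = +0.001324
∂h/∂y = [(-100)·(+0.6) − (-130)·(+0.3)] / 3400 = -0.006176
Head at (360921, 4315801) = 53.3 + (+0.001324)·(-235) + (-0.006176)·(-30) = 53.17 m.
That is lower than the 53.6 m at 2, so the point is downgradient.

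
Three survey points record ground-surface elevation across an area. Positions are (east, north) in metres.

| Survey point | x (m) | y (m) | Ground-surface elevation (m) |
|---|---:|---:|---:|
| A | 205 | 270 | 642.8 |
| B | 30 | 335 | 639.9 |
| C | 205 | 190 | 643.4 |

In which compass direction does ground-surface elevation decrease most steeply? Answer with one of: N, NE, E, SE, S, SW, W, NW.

Differences from A: to B (Δx, Δy, Δh) = (-175, 65, -2.9); to C = (0, -80, +0.6).
Determinant of the coordinate differences = (-175)·(-80) − 0·65 = 14000.
∂z/∂x = [(-2.9)·(-80) − (+0.6)·65] / 14000 = +0.01379
∂z/∂y = [(-175)·(+0.6) − 0·(-2.9)] / 14000 = -0.007500
Steepest decrease is along −∇f = (-0.01379 E, +0.007500 N) → northwest.

NW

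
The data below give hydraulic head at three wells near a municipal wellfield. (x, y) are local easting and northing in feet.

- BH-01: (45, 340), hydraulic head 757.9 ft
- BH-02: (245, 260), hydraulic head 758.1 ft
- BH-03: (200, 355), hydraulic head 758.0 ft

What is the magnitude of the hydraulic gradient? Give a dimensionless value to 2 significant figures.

0.0010

Taking BH-01 as reference: BH-02−BH-01 = (200, -80, +0.2); BH-03−BH-01 = (155, 15, +0.1).
Solve a·Δx + b·Δy = Δh: det = 200·15 − 155·(-80) = 15400.
∂h/∂x = [(+0.2)·15 − (+0.1)·(-80)] / 15400 = +0.0007143
∂h/∂y = [200·(+0.1) − 155·(+0.2)] / 15400 = -0.0007143
|∇h| = √(0.0007143² + -0.0007143²) = 0.00101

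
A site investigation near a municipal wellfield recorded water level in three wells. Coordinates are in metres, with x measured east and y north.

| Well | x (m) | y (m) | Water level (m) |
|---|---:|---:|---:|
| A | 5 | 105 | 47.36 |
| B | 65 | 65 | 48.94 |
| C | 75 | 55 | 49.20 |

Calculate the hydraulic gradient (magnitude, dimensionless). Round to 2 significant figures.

With h = a·x + b·y + c and A as origin, the differences give:
  60·a + (-40)·b = +1.58
  70·a + (-50)·b = +1.84
Eliminate b (×(-50) and ×(-40), subtract): -200·a = -5.400 → a = ∂h/∂x = +0.02700
Back-substitute: b = ∂h/∂y = +0.0010000.
|∇h| = √(0.02700² + 0.0010000²) = 0.02702

0.027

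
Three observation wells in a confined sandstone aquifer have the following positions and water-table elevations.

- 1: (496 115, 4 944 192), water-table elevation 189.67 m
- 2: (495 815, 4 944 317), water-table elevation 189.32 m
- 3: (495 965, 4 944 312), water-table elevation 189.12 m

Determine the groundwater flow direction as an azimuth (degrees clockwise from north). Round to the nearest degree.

With h = a·x + b·y + c and 1 as origin, the differences give:
  (-300)·a + 125·b = -0.35
  (-150)·a + 120·b = -0.55
Eliminate b (×120 and ×125, subtract): -17250·a = 26.750 → a = ∂h/∂x = -0.001551
Back-substitute: b = ∂h/∂y = -0.006522.
Flow direction (−∇h) has components (+0.001551 E, +0.006522 N).
Azimuth = atan2(E, N) = atan2(+0.001551, +0.006522) = 13.4° ≈ 013°.

013°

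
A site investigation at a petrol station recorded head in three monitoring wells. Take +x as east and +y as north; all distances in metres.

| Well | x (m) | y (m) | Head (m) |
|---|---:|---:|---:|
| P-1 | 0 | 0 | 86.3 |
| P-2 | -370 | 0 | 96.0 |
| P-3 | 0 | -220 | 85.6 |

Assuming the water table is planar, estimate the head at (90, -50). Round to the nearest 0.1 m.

∂h/∂x = (96.0 − 86.3) / (-370 − 0) = -0.02622
∂h/∂y = (85.6 − 86.3) / (-220 − 0) = +0.003182
h(90, -50) = 86.3 + (-0.02622)·(90) + (+0.003182)·(-50) = 86.3 -2.359 -0.159 = 83.781 m.

83.8 m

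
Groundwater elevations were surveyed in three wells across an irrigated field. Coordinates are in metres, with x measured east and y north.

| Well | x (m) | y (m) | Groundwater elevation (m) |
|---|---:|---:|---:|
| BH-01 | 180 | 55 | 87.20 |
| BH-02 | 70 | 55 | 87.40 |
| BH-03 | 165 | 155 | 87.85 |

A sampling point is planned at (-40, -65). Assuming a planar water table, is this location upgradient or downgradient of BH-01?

Taking BH-01 as reference: BH-02−BH-01 = (-110, 0, +0.20); BH-03−BH-01 = (-15, 100, +0.65).
Determinant of the coordinate differences = (-110)·100 − (-15)·0 = -11000.
∂h/∂x = [(+0.20)·100 − (+0.65)·0] / -11000 = -0.001818
∂h/∂y = [(-110)·(+0.65) − (-15)·(+0.20)] / -11000 = +0.006227
Head at (-40, -65) = 87.20 + (-0.001818)·(-220) + (+0.006227)·(-120) = 86.85 m.
That is lower than the 87.20 m at BH-01, so the point is downgradient.

downgradient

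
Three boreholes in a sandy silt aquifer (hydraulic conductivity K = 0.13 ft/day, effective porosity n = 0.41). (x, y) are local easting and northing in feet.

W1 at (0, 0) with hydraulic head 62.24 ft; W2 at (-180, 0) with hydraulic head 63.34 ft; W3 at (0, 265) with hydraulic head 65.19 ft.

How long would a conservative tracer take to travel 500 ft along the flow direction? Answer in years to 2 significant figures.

∂h/∂x = (63.34 − 62.24) / (-180 − 0) = -0.006111
∂h/∂y = (65.19 − 62.24) / (265 − 0) = +0.01113
|∇h| = √(-0.006111² + 0.01113²) = 0.0127
Seepage velocity v = K·i/n = 0.13 × 0.0127 / 0.41 = 0.004027 ft/day.
t = 500 / 0.004027 = 1.242e+05 days = 340 years.

340 years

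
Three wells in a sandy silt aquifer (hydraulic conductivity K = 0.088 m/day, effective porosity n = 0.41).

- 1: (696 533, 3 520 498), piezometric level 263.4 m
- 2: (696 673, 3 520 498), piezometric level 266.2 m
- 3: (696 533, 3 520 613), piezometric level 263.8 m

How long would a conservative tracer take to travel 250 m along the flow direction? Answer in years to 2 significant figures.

160 years

∂h/∂x = (266.2 − 263.4) / (696673 − 696533) = +0.02000
∂h/∂y = (263.8 − 263.4) / (3520613 − 3520498) = +0.003478
|∇h| = √(0.02000² + 0.003478²) = 0.0203
Seepage velocity v = K·i/n = 0.088 × 0.0203 / 0.41 = 0.004357 m/day.
t = 250 / 0.004357 = 5.738e+04 days = 157 years.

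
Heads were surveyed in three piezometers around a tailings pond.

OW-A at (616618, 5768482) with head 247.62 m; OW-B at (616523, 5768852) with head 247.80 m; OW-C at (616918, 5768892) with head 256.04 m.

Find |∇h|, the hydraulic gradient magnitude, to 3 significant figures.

0.0211

Differences from OW-A: to OW-B (Δx, Δy, Δh) = (-95, 370, +0.18); to OW-C = (300, 410, +8.42).
Solve a·Δx + b·Δy = Δh: det = (-95)·410 − 300·370 = -149950.
∂h/∂x = [(+0.18)·410 − (+8.42)·370] / -149950 = +0.02028
∂h/∂y = [(-95)·(+8.42) − 300·(+0.18)] / -149950 = +0.005695
|∇h| = √(0.02028² + 0.005695²) = 0.02106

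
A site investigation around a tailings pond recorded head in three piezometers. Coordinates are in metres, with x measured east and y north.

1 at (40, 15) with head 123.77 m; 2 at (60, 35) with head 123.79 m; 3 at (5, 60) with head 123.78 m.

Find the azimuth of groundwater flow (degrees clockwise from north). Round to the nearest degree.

218°

With h = a·x + b·y + c and 1 as origin, the differences give:
  20·a + 20·b = +0.02
  (-35)·a + 45·b = +0.01
Eliminate b (×45 and ×20, subtract): 1600·a = 0.700 → a = ∂h/∂x = +0.0004375
Back-substitute: b = ∂h/∂y = +0.0005625.
Flow direction (−∇h) has components (-0.0004375 E, -0.0005625 N).
Azimuth = atan2(E, N) = atan2(-0.0004375, -0.0005625) = 217.9° ≈ 218°.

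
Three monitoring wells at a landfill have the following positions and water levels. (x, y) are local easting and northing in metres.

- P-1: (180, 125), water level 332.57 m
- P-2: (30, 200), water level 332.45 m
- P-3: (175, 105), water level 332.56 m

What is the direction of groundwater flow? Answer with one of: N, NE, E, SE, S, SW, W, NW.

With h = a·x + b·y + c and P-1 as origin, the differences give:
  (-150)·a + 75·b = -0.12
  (-5)·a + (-20)·b = -0.01
Eliminate b (×(-20) and ×75, subtract): 3375·a = 3.150 → a = ∂h/∂x = +0.0009333
Back-substitute: b = ∂h/∂y = +0.0002667.
Flow = −∇h = (-0.0009333 east, -0.0002667 north), which points west.

W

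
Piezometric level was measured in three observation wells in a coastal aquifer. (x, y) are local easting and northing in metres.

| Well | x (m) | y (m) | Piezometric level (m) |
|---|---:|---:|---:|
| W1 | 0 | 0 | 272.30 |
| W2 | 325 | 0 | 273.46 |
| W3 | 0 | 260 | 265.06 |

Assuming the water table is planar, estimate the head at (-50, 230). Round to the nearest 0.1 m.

265.7 m

∂h/∂x = (273.46 − 272.30) / (325 − 0) = +0.003569
∂h/∂y = (265.06 − 272.30) / (260 − 0) = -0.02785
h(-50, 230) = 272.30 + (+0.003569)·(-50) + (-0.02785)·(230) = 272.30 -0.178 -6.405 = 265.717 m.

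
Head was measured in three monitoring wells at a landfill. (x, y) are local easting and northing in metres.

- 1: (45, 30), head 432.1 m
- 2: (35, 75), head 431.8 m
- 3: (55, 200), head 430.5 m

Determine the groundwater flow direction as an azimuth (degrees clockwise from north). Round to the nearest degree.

048°

Taking 1 as reference: 2−1 = (-10, 45, -0.3); 3−1 = (10, 170, -1.6).
Determinant of the coordinate differences = (-10)·170 − 10·45 = -2150.
∂h/∂x = [(-0.3)·170 − (-1.6)·45] / -2150 = -0.009767
∂h/∂y = [(-10)·(-1.6) − 10·(-0.3)] / -2150 = -0.008837
Flow direction (−∇h) has components (+0.009767 E, +0.008837 N).
Azimuth = atan2(E, N) = atan2(+0.009767, +0.008837) = 47.9° ≈ 048°.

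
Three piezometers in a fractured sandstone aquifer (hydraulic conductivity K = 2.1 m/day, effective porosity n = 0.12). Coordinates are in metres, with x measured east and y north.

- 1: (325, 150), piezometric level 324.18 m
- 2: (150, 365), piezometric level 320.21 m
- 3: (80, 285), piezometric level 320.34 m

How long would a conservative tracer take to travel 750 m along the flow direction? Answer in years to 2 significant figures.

Three-point gradient (reference 1): Δ to 2 = (-175, 215, -3.97), Δ to 3 = (-245, 135, -3.84).
∂h/∂x = +0.009971, ∂h/∂y = -0.01035 (det = 29050).
|∇h| = √(0.009971² + -0.01035²) = 0.01437
Seepage velocity v = K·i/n = 2.1 × 0.01437 / 0.12 = 0.2515 m/day.
t = 750 / 0.2515 = 2982 days = 8.16 years.

8.2 years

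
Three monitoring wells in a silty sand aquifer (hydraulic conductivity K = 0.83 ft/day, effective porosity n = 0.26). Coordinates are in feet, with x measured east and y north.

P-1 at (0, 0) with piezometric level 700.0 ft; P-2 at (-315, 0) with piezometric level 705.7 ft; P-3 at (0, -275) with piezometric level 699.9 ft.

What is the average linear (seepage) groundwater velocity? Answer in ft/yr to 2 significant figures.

21 ft/yr

∂h/∂x = (705.7 − 700.0) / (-315 − 0) = -0.01810
∂h/∂y = (699.9 − 700.0) / (-275 − 0) = +0.0003636
|∇h| = √(-0.01810² + 0.0003636²) = 0.0181
Seepage velocity v = K·i/n = 0.83 × 0.0181 / 0.26 = 0.05778 ft/day = 21.1 ft/yr.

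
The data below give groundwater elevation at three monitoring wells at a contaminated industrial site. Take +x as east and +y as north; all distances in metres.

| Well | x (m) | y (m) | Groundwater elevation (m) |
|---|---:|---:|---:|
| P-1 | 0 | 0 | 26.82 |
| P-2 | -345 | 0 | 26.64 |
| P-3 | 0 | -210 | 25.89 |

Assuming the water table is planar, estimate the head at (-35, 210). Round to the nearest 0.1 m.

∂h/∂x = (26.64 − 26.82) / (-345 − 0) = +0.0005217
∂h/∂y = (25.89 − 26.82) / (-210 − 0) = +0.004429
h(-35, 210) = 26.82 + (+0.0005217)·(-35) + (+0.004429)·(210) = 26.82 -0.018 +0.930 = 27.732 m.

27.7 m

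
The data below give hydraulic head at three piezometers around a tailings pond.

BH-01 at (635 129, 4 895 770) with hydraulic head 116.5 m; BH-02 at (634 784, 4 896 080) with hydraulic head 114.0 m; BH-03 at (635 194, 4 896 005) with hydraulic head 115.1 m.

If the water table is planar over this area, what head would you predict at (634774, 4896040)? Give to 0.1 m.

114.2 m

Three-point gradient (reference BH-01): Δ to BH-02 = (-345, 310, -2.5), Δ to BH-03 = (65, 235, -1.4).
∂h/∂x = +0.001516, ∂h/∂y = -0.006377 (det = -101225).
h(634774, 4896040) = 116.5 + (+0.001516)·(-355) + (-0.006377)·(270) = 116.5 -0.538 -1.722 = 114.240 m.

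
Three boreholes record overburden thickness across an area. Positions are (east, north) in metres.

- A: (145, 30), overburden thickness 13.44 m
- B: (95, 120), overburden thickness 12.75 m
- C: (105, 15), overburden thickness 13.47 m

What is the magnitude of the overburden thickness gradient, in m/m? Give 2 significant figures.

Differences from A: to B (Δx, Δy, Δh) = (-50, 90, -0.69); to C = (-40, -15, +0.03).
Determinant of the coordinate differences = (-50)·(-15) − (-40)·90 = 4350.
∂d/∂x = [(-0.69)·(-15) − (+0.03)·90] / 4350 = +0.001759
∂d/∂y = [(-50)·(+0.03) − (-40)·(-0.69)] / 4350 = -0.006690
|∇f| = √(0.001759² + -0.006690²) = 0.006917 m/m

0.0069 m/m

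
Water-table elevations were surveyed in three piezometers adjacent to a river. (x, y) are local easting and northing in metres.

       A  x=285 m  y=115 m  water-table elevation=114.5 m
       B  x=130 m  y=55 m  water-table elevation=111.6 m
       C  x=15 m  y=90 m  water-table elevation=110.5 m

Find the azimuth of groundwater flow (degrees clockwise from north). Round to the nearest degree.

226°

Three-point gradient (reference A): Δ to B = (-155, -60, -2.9), Δ to C = (-270, -25, -4.0).
∂h/∂x = +0.01359, ∂h/∂y = +0.01323 (det = -12325).
Flow direction (−∇h) has components (-0.01359 E, -0.01323 N).
Azimuth = atan2(E, N) = atan2(-0.01359, -0.01323) = 225.8° ≈ 226°.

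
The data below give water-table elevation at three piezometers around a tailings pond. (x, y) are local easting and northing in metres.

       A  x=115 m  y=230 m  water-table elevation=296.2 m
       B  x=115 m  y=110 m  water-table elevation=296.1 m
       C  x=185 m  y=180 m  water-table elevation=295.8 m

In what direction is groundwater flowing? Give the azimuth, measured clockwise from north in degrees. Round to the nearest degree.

099°

Three-point gradient (reference A): Δ to B = (0, -120, -0.1), Δ to C = (70, -50, -0.4).
∂h/∂x = -0.005119, ∂h/∂y = +0.0008333 (det = 8400).
Flow direction (−∇h) has components (+0.005119 E, -0.0008333 N).
Azimuth = atan2(E, N) = atan2(+0.005119, -0.0008333) = 99.2° ≈ 099°.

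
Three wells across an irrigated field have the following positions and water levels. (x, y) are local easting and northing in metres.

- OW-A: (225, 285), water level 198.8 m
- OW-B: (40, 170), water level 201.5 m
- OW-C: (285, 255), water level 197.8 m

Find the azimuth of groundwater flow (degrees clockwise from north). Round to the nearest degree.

097°

Differences from OW-A: to OW-B (Δx, Δy, Δh) = (-185, -115, +2.7); to OW-C = (60, -30, -1.0).
Determinant of the coordinate differences = (-185)·(-30) − 60·(-115) = 12450.
∂h/∂x = [(+2.7)·(-30) − (-1.0)·(-115)] / 12450 = -0.01574
∂h/∂y = [(-185)·(-1.0) − 60·(+2.7)] / 12450 = +0.001847
Flow direction (−∇h) has components (+0.01574 E, -0.001847 N).
Azimuth = atan2(E, N) = atan2(+0.01574, -0.001847) = 96.7° ≈ 097°.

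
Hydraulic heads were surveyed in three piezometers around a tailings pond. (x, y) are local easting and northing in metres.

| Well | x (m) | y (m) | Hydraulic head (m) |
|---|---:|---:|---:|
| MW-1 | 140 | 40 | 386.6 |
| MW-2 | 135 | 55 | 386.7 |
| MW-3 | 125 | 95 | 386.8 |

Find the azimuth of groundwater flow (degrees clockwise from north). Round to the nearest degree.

079°

Taking MW-1 as reference: MW-2−MW-1 = (-5, 15, +0.1); MW-3−MW-1 = (-15, 55, +0.2).
Determinant of the coordinate differences = (-5)·55 − (-15)·15 = -50.
∂h/∂x = [(+0.1)·55 − (+0.2)·15] / -50 = -0.05000
∂h/∂y = [(-5)·(+0.2) − (-15)·(+0.1)] / -50 = -0.010000
Flow direction (−∇h) has components (+0.05000 E, +0.010000 N).
Azimuth = atan2(E, N) = atan2(+0.05000, +0.010000) = 78.7° ≈ 079°.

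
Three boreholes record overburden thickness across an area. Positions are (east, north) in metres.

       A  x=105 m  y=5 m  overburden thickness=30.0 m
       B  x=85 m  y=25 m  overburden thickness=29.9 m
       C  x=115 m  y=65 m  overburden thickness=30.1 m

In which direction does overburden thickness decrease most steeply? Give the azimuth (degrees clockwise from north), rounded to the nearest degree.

Taking A as reference: B−A = (-20, 20, -0.1); C−A = (10, 60, +0.1).
Determinant of the coordinate differences = (-20)·60 − 10·20 = -1400.
∂d/∂x = [(-0.1)·60 − (+0.1)·20] / -1400 = +0.005714
∂d/∂y = [(-20)·(+0.1) − 10·(-0.1)] / -1400 = +0.0007143
Steepest decrease is along −∇f: components (-0.005714 E, -0.0007143 N).
Azimuth = atan2(-0.005714, -0.0007143) = 262.9° ≈ 263°.

263°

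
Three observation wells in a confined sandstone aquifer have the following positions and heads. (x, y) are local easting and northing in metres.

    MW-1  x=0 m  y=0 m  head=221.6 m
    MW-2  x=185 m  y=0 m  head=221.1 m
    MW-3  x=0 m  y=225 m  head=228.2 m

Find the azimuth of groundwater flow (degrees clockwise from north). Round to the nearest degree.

175°

∂h/∂x = (221.1 − 221.6) / (185 − 0) = -0.002703
∂h/∂y = (228.2 − 221.6) / (225 − 0) = +0.02933
Flow direction (−∇h) has components (+0.002703 E, -0.02933 N).
Azimuth = atan2(E, N) = atan2(+0.002703, -0.02933) = 174.7° ≈ 175°.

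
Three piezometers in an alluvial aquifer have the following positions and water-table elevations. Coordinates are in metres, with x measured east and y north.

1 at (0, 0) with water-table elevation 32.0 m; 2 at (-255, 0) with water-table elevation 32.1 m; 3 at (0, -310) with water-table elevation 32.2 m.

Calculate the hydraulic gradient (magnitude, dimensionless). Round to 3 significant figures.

0.000755

∂h/∂x = (32.1 − 32.0) / (-255 − 0) = -0.0003922
∂h/∂y = (32.2 − 32.0) / (-310 − 0) = -0.0006452
|∇h| = √(-0.0003922² + -0.0006452²) = 0.0007551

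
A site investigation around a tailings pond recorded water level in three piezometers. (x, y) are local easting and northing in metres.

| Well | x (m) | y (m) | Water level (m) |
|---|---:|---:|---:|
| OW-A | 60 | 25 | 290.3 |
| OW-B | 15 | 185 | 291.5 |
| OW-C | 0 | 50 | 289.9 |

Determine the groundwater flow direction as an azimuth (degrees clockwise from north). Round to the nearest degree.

226°

Three-point gradient (reference OW-A): Δ to OW-B = (-45, 160, +1.2), Δ to OW-C = (-60, 25, -0.4).
∂h/∂x = +0.01109, ∂h/∂y = +0.01062 (det = 8475).
Flow direction (−∇h) has components (-0.01109 E, -0.01062 N).
Azimuth = atan2(E, N) = atan2(-0.01109, -0.01062) = 226.2° ≈ 226°.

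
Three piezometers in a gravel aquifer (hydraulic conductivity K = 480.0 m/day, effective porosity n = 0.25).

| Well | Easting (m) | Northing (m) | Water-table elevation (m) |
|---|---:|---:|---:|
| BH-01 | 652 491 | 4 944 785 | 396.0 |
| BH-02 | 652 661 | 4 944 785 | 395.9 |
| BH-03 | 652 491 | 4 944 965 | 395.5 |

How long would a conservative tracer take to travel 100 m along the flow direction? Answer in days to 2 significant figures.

18 days

∂h/∂x = (395.9 − 396.0) / (652661 − 652491) = -0.0005882
∂h/∂y = (395.5 − 396.0) / (4944965 − 4944785) = -0.002778
|∇h| = √(-0.0005882² + -0.002778²) = 0.00284
Seepage velocity v = K·i/n = 480.0 × 0.00284 / 0.25 = 5.453 m/day.
t = 100 / 5.453 = 18.34 days.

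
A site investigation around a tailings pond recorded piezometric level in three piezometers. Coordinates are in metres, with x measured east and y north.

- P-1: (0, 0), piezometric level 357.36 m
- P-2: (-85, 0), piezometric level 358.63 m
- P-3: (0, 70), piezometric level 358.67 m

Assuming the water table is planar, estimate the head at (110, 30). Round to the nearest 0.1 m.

∂h/∂x = (358.63 − 357.36) / (-85 − 0) = -0.01494
∂h/∂y = (358.67 − 357.36) / (70 − 0) = +0.01871
h(110, 30) = 357.36 + (-0.01494)·(110) + (+0.01871)·(30) = 357.36 -1.644 +0.561 = 356.278 m.

356.3 m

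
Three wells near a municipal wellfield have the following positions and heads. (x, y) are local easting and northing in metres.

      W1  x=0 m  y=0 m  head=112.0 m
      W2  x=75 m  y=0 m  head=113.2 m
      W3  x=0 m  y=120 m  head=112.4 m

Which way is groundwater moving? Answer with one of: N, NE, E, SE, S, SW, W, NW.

W

∂h/∂x = (113.2 − 112.0) / (75 − 0) = +0.01600
∂h/∂y = (112.4 − 112.0) / (120 − 0) = +0.003333
Flow = −∇h = (-0.01600 east, -0.003333 north), which points west.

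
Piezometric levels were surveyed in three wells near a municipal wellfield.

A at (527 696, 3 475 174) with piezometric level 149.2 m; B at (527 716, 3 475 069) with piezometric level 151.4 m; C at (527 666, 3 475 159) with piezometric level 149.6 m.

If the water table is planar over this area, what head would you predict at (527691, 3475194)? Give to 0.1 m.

With h = a·x + b·y + c and A as origin, the differences give:
  20·a + (-105)·b = +2.2
  (-30)·a + (-15)·b = +0.4
Eliminate b (×(-15) and ×(-105), subtract): -3450·a = 9.00 → a = ∂h/∂x = -0.002609
Back-substitute: b = ∂h/∂y = -0.02145.
h(527691, 3475194) = 149.2 + (-0.002609)·(-5) + (-0.02145)·(20) = 149.2 +0.013 -0.429 = 148.784 m.

148.8 m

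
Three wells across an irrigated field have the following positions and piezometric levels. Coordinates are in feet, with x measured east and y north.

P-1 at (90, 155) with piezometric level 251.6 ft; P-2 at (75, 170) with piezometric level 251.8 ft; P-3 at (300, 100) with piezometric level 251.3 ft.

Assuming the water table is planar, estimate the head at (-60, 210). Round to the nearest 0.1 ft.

Taking P-1 as reference: P-2−P-1 = (-15, 15, +0.2); P-3−P-1 = (210, -55, -0.3).
Solve a·Δx + b·Δy = Δh: det = (-15)·(-55) − 210·15 = -2325.
∂h/∂x = [(+0.2)·(-55) − (-0.3)·15] / -2325 = +0.002796
∂h/∂y = [(-15)·(-0.3) − 210·(+0.2)] / -2325 = +0.01613
h(-60, 210) = 251.6 + (+0.002796)·(-150) + (+0.01613)·(55) = 251.6 -0.419 +0.887 = 252.068 ft.

252.1 ft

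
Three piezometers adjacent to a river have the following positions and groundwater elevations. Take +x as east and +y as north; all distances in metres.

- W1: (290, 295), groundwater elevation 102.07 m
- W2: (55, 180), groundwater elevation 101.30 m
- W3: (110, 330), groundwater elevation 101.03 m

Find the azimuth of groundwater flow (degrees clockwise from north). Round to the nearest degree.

Taking W1 as reference: W2−W1 = (-235, -115, -0.77); W3−W1 = (-180, 35, -1.04).
Solve a·Δx + b·Δy = Δh: det = (-235)·35 − (-180)·(-115) = -28925.
∂h/∂x = [(-0.77)·35 − (-1.04)·(-115)] / -28925 = +0.005067
∂h/∂y = [(-235)·(-1.04) − (-180)·(-0.77)] / -28925 = -0.003658
Flow direction (−∇h) has components (-0.005067 E, +0.003658 N).
Azimuth = atan2(E, N) = atan2(-0.005067, +0.003658) = 305.8° ≈ 306°.

306°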